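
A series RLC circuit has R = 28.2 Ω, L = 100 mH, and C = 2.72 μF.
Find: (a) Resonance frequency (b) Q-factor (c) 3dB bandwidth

Step 1 — Resonance condition Im(Z)=0 gives ω₀ = 1/√(LC).
Step 2 — ω₀ = 1/√(0.1·2.72e-06) = 1917 rad/s.
Step 3 — f₀ = ω₀/(2π) = 305.2 Hz.
Step 4 — Series Q: Q = ω₀L/R = 1917·0.1/28.2 = 6.799.
Step 5 — 3dB bandwidth: Δω = ω₀/Q = 282 rad/s; BW = Δω/(2π) = 44.88 Hz.

(a) f₀ = 305.2 Hz  (b) Q = 6.799  (c) BW = 44.88 Hz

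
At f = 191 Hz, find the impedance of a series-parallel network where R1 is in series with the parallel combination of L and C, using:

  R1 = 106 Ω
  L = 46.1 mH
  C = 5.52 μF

Step 1 — Angular frequency: ω = 2π·f = 2π·191 = 1200 rad/s.
Step 2 — Component impedances:
  R1: Z = R = 106 Ω
  L: Z = jωL = j·1200·0.0461 = 0 + j55.32 Ω
  C: Z = 1/(jωC) = -j/(ω·C) = 0 - j151 Ω
Step 3 — Parallel branch: L || C = 1/(1/L + 1/C) = 0 + j87.33 Ω.
Step 4 — Series with R1: Z_total = R1 + (L || C) = 106 + j87.33 Ω = 137.3∠39.5° Ω.

Z = 106 + j87.33 Ω = 137.3∠39.5° Ω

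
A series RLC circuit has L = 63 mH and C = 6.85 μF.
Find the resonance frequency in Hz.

Step 1 — Resonance condition Im(Z)=0 gives ω₀ = 1/√(LC).
Step 2 — ω₀ = 1/√(0.063·6.85e-06) = 1522 rad/s.
Step 3 — f₀ = ω₀/(2π) = 242.3 Hz.

f₀ = 242.3 Hz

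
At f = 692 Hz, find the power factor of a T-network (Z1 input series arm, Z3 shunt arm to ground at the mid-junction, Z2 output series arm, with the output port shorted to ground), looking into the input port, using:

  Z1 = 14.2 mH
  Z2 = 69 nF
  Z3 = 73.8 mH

Step 1 — Angular frequency: ω = 2π·f = 2π·692 = 4348 rad/s.
Step 2 — Component impedances:
  Z1: Z = jωL = j·4348·0.0142 = 0 + j61.74 Ω
  Z2: Z = 1/(jωC) = -j/(ω·C) = 0 - j3333 Ω
  Z3: Z = jωL = j·4348·0.0738 = 0 + j320.9 Ω
Step 3 — With the output port shorted to ground, the output series arm Z2 runs from the junction to ground; the shunt arm Z3 also runs from the junction to ground. They appear in parallel: Z3 || Z2 = 0 + j355.1 Ω.
Step 4 — Series with input arm Z1: Z_in = Z1 + (Z3 || Z2) = 0 + j416.8 Ω = 416.8∠90.0° Ω.
Step 5 — Power factor: PF = cos(φ) = Re(Z)/|Z| = 0/416.8 = 0.
Step 6 — Type: Im(Z) = 416.8 ⇒ lagging (phase φ = 90.0°).

PF = 0 (lagging, φ = 90.0°)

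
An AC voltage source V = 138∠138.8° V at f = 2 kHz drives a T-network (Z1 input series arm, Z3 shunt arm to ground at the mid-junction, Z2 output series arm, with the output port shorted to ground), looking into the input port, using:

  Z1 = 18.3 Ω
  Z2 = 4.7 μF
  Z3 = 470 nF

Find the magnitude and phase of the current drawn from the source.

Step 1 — Angular frequency: ω = 2π·f = 2π·2000 = 1.257e+04 rad/s.
Step 2 — Component impedances:
  Z1: Z = R = 18.3 Ω
  Z2: Z = 1/(jωC) = -j/(ω·C) = 0 - j16.93 Ω
  Z3: Z = 1/(jωC) = -j/(ω·C) = 0 - j169.3 Ω
Step 3 — With the output port shorted to ground, the output series arm Z2 runs from the junction to ground; the shunt arm Z3 also runs from the junction to ground. They appear in parallel: Z3 || Z2 = 0 - j15.39 Ω.
Step 4 — Series with input arm Z1: Z_in = Z1 + (Z3 || Z2) = 18.3 - j15.39 Ω = 23.91∠-40.1° Ω.
Step 5 — Source phasor: V = 138∠138.8° V = -103.8 + j90.9 V.
Step 6 — Ohm's law: I = V / Z_total = (-103.8 + j90.9) / (18.3 - j15.39) = -5.77 + j0.1141 A.
Step 7 — Convert to polar: |I| = 5.771 A, ∠I = 178.9°.

I = 5.771∠178.9° A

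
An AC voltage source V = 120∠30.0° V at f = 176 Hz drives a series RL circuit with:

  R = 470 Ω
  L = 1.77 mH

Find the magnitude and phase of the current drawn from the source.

Step 1 — Angular frequency: ω = 2π·f = 2π·176 = 1106 rad/s.
Step 2 — Component impedances:
  R: Z = R = 470 Ω
  L: Z = jωL = j·1106·0.00177 = 0 + j1.957 Ω
Step 3 — Series combination: Z_total = R + L = 470 + j1.957 Ω = 470∠0.2° Ω.
Step 4 — Source phasor: V = 120∠30.0° V = 103.9 + j60 V.
Step 5 — Ohm's law: I = V / Z_total = (103.9 + j60) / (470 + j1.957) = 0.2216 + j0.1267 A.
Step 6 — Convert to polar: |I| = 0.2553 A, ∠I = 29.8°.

I = 0.2553∠29.8° A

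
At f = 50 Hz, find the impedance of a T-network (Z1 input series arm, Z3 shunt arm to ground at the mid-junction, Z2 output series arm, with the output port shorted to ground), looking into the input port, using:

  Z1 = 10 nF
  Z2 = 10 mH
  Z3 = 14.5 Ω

Step 1 — Angular frequency: ω = 2π·f = 2π·50 = 314.2 rad/s.
Step 2 — Component impedances:
  Z1: Z = 1/(jωC) = -j/(ω·C) = 0 - j3.183e+05 Ω
  Z2: Z = jωL = j·314.2·0.01 = 0 + j3.142 Ω
  Z3: Z = R = 14.5 Ω
Step 3 — With the output port shorted to ground, the output series arm Z2 runs from the junction to ground; the shunt arm Z3 also runs from the junction to ground. They appear in parallel: Z3 || Z2 = 0.6501 + j3.001 Ω.
Step 4 — Series with input arm Z1: Z_in = Z1 + (Z3 || Z2) = 0.6501 - j3.183e+05 Ω = 3.183e+05∠-90.0° Ω.

Z = 0.6501 - j3.183e+05 Ω = 3.183e+05∠-90.0° Ω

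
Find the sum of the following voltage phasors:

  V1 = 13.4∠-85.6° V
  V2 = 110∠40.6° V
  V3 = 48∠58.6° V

Step 1 — Convert each phasor to rectangular form:
  V1 = 13.4·(cos(-85.6°) + j·sin(-85.6°)) = 1.028 - j13.36 V
  V2 = 110·(cos(40.6°) + j·sin(40.6°)) = 83.52 + j71.59 V
  V3 = 48·(cos(58.6°) + j·sin(58.6°)) = 25.01 + j40.97 V
Step 2 — Sum components: V_total = 109.6 + j99.2 V.
Step 3 — Convert to polar: |V_total| = 147.8 V, ∠V_total = 42.2°.

V_total = 147.8∠42.2° V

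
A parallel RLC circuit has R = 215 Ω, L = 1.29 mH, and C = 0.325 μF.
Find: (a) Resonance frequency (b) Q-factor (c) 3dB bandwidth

Step 1 — Resonance: ω₀ = 1/√(LC) = 1/√(0.00129·3.25e-07) = 4.884e+04 rad/s.
Step 2 — f₀ = ω₀/(2π) = 7773 Hz.
Step 3 — Parallel Q: Q = R/(ω₀L) = 215/(4.884e+04·0.00129) = 3.413.
Step 4 — Bandwidth: Δω = ω₀/Q = 1.431e+04 rad/s; BW = Δω/(2π) = 2278 Hz.

(a) f₀ = 7773 Hz  (b) Q = 3.413  (c) BW = 2278 Hz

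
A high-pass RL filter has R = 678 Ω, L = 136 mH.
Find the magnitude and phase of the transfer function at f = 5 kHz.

Step 1 — Angular frequency: ω = 2π·5000 = 3.142e+04 rad/s.
Step 2 — Transfer function: H(jω) = jωL/(R + jωL).
Step 3 — Numerator jωL = j·4273; denominator R + jωL = 678 + j4273.
Step 4 — H = 0.9754 + j0.1548.
Step 5 — Magnitude: |H| = 0.9876 (-0.1 dB); phase: φ = 9.0°.

|H| = 0.9876 (-0.1 dB), φ = 9.0°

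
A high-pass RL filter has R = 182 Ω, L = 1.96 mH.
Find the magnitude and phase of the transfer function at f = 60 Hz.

Step 1 — Angular frequency: ω = 2π·60 = 377 rad/s.
Step 2 — Transfer function: H(jω) = jωL/(R + jωL).
Step 3 — Numerator jωL = j·0.7389; denominator R + jωL = 182 + j0.7389.
Step 4 — H = 1.648e-05 + j0.00406.
Step 5 — Magnitude: |H| = 0.00406 (-47.8 dB); phase: φ = 89.8°.

|H| = 0.00406 (-47.8 dB), φ = 89.8°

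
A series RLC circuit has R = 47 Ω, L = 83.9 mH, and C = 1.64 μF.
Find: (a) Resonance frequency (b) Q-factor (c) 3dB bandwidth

Step 1 — Resonance condition Im(Z)=0 gives ω₀ = 1/√(LC).
Step 2 — ω₀ = 1/√(0.0839·1.64e-06) = 2696 rad/s.
Step 3 — f₀ = ω₀/(2π) = 429.1 Hz.
Step 4 — Series Q: Q = ω₀L/R = 2696·0.0839/47 = 4.812.
Step 5 — 3dB bandwidth: Δω = ω₀/Q = 560.2 rad/s; BW = Δω/(2π) = 89.16 Hz.

(a) f₀ = 429.1 Hz  (b) Q = 4.812  (c) BW = 89.16 Hz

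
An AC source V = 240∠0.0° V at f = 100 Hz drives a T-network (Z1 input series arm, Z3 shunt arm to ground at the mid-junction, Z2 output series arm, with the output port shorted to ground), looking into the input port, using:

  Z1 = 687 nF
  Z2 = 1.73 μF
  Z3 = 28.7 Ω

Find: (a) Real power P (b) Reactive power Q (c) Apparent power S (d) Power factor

Step 1 — Angular frequency: ω = 2π·f = 2π·100 = 628.3 rad/s.
Step 2 — Component impedances:
  Z1: Z = 1/(jωC) = -j/(ω·C) = 0 - j2317 Ω
  Z2: Z = 1/(jωC) = -j/(ω·C) = 0 - j920 Ω
  Z3: Z = R = 28.7 Ω
Step 3 — With the output port shorted to ground, the output series arm Z2 runs from the junction to ground; the shunt arm Z3 also runs from the junction to ground. They appear in parallel: Z3 || Z2 = 28.67 - j0.8945 Ω.
Step 4 — Series with input arm Z1: Z_in = Z1 + (Z3 || Z2) = 28.67 - j2318 Ω = 2318∠-89.3° Ω.
Step 5 — Source phasor: V = 240∠0.0° V = 240 V.
Step 6 — Current: I = V / Z = 0.001281 + j0.1035 A = 0.1035∠89.3° A.
Step 7 — Complex power: S = V·I* = 0.3074 - j24.85 VA.
Step 8 — Real power: P = Re(S) = 0.3074 W.
Step 9 — Reactive power: Q = Im(S) = -24.85 VAR.
Step 10 — Apparent power: |S| = 24.85 VA.
Step 11 — Power factor: PF = P/|S| = 0.01237 (leading).

(a) P = 0.3074 W  (b) Q = -24.85 VAR  (c) S = 24.85 VA  (d) PF = 0.01237 (leading)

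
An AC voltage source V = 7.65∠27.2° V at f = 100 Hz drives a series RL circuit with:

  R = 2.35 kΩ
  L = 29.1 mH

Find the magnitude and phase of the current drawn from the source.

Step 1 — Angular frequency: ω = 2π·f = 2π·100 = 628.3 rad/s.
Step 2 — Component impedances:
  R: Z = R = 2350 Ω
  L: Z = jωL = j·628.3·0.0291 = 0 + j18.28 Ω
Step 3 — Series combination: Z_total = R + L = 2350 + j18.28 Ω = 2350∠0.4° Ω.
Step 4 — Source phasor: V = 7.65∠27.2° V = 6.804 + j3.497 V.
Step 5 — Ohm's law: I = V / Z_total = (6.804 + j3.497) / (2350 + j18.28) = 0.002907 + j0.001465 A.
Step 6 — Convert to polar: |I| = 0.003255 A, ∠I = 26.8°.

I = 0.003255∠26.8° A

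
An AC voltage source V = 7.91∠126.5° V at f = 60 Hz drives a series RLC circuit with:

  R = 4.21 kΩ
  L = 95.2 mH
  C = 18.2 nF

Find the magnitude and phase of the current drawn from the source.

Step 1 — Angular frequency: ω = 2π·f = 2π·60 = 377 rad/s.
Step 2 — Component impedances:
  R: Z = R = 4210 Ω
  L: Z = jωL = j·377·0.0952 = 0 + j35.89 Ω
  C: Z = 1/(jωC) = -j/(ω·C) = 0 - j1.457e+05 Ω
Step 3 — Series combination: Z_total = R + L + C = 4210 - j1.457e+05 Ω = 1.458e+05∠-88.3° Ω.
Step 4 — Source phasor: V = 7.91∠126.5° V = -4.705 + j6.359 V.
Step 5 — Ohm's law: I = V / Z_total = (-4.705 + j6.359) / (4210 - j1.457e+05) = -4.453e-05 - j3.1e-05 A.
Step 6 — Convert to polar: |I| = 5.426e-05 A, ∠I = -145.2°.

I = 5.426e-05∠-145.2° A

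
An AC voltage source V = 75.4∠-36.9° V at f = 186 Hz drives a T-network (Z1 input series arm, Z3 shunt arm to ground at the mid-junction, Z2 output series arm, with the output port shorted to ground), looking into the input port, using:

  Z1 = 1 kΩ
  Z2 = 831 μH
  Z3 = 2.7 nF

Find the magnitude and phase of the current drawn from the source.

Step 1 — Angular frequency: ω = 2π·f = 2π·186 = 1169 rad/s.
Step 2 — Component impedances:
  Z1: Z = R = 1000 Ω
  Z2: Z = jωL = j·1169·0.000831 = 0 + j0.9712 Ω
  Z3: Z = 1/(jωC) = -j/(ω·C) = 0 - j3.169e+05 Ω
Step 3 — With the output port shorted to ground, the output series arm Z2 runs from the junction to ground; the shunt arm Z3 also runs from the junction to ground. They appear in parallel: Z3 || Z2 = 0 + j0.9712 Ω.
Step 4 — Series with input arm Z1: Z_in = Z1 + (Z3 || Z2) = 1000 + j0.9712 Ω = 1000∠0.1° Ω.
Step 5 — Source phasor: V = 75.4∠-36.9° V = 60.3 - j45.27 V.
Step 6 — Ohm's law: I = V / Z_total = (60.3 - j45.27) / (1000 + j0.9712) = 0.06025 - j0.04533 A.
Step 7 — Convert to polar: |I| = 0.0754 A, ∠I = -37.0°.

I = 0.0754∠-37.0° A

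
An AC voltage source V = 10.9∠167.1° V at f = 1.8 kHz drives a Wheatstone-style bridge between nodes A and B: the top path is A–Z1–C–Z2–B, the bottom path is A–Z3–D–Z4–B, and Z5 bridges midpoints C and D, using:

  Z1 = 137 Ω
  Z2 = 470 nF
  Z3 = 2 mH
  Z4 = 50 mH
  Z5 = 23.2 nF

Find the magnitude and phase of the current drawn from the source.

Step 1 — Angular frequency: ω = 2π·f = 2π·1800 = 1.131e+04 rad/s.
Step 2 — Component impedances:
  Z1: Z = R = 137 Ω
  Z2: Z = 1/(jωC) = -j/(ω·C) = 0 - j188.1 Ω
  Z3: Z = jωL = j·1.131e+04·0.002 = 0 + j22.62 Ω
  Z4: Z = jωL = j·1.131e+04·0.05 = 0 + j565.5 Ω
  Z5: Z = 1/(jωC) = -j/(ω·C) = 0 - j3811 Ω
Step 3 — Bridge requires nodal analysis (the Z5 bridge couples midpoints C and D, so the two paths cannot be reduced to a simple series/parallel combination). Setting node B to ground and injecting 1 A at node A, the 3-node admittance system at A, C, D solves to V_A = Z_AB = 271.1 - j192.4 Ω = 332.5∠-35.4° Ω.
Step 4 — Source phasor: V = 10.9∠167.1° V = -10.62 + j2.433 V.
Step 5 — Ohm's law: I = V / Z_total = (-10.62 + j2.433) / (271.1 - j192.4) = -0.0303 - j0.01253 A.
Step 6 — Convert to polar: |I| = 0.03278 A, ∠I = -157.5°.

I = 0.03278∠-157.5° A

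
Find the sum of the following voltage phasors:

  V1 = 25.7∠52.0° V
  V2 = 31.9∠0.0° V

Step 1 — Convert each phasor to rectangular form:
  V1 = 25.7·(cos(52.0°) + j·sin(52.0°)) = 15.82 + j20.25 V
  V2 = 31.9·(cos(0.0°) + j·sin(0.0°)) = 31.9 V
Step 2 — Sum components: V_total = 47.72 + j20.25 V.
Step 3 — Convert to polar: |V_total| = 51.84 V, ∠V_total = 23.0°.

V_total = 51.84∠23.0° V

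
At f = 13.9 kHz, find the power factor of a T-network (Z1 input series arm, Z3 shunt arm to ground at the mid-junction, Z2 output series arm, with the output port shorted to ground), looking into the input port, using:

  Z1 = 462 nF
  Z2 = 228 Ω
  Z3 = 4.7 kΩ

Step 1 — Angular frequency: ω = 2π·f = 2π·1.39e+04 = 8.734e+04 rad/s.
Step 2 — Component impedances:
  Z1: Z = 1/(jωC) = -j/(ω·C) = 0 - j24.78 Ω
  Z2: Z = R = 228 Ω
  Z3: Z = R = 4700 Ω
Step 3 — With the output port shorted to ground, the output series arm Z2 runs from the junction to ground; the shunt arm Z3 also runs from the junction to ground. They appear in parallel: Z3 || Z2 = 217.5 Ω.
Step 4 — Series with input arm Z1: Z_in = Z1 + (Z3 || Z2) = 217.5 - j24.78 Ω = 218.9∠-6.5° Ω.
Step 5 — Power factor: PF = cos(φ) = Re(Z)/|Z| = 217.5/218.9 = 0.9936.
Step 6 — Type: Im(Z) = -24.78 ⇒ leading (phase φ = -6.5°).

PF = 0.9936 (leading, φ = -6.5°)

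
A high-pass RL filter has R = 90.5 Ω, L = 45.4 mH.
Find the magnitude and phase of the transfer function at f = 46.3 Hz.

Step 1 — Angular frequency: ω = 2π·46.3 = 290.9 rad/s.
Step 2 — Transfer function: H(jω) = jωL/(R + jωL).
Step 3 — Numerator jωL = j·13.21; denominator R + jωL = 90.5 + j13.21.
Step 4 — H = 0.02085 + j0.1429.
Step 5 — Magnitude: |H| = 0.1444 (-16.8 dB); phase: φ = 81.7°.

|H| = 0.1444 (-16.8 dB), φ = 81.7°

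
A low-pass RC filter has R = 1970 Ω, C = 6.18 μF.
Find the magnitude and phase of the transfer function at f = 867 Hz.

Step 1 — Angular frequency: ω = 2π·867 = 5448 rad/s.
Step 2 — Transfer function: H(jω) = 1/(1 + jωRC).
Step 3 — Denominator: 1 + jωRC = 1 + j·5448·1970·6.18e-06 = 1 + j66.32.
Step 4 — H = 0.0002273 - j0.01507.
Step 5 — Magnitude: |H| = 0.01508 (-36.4 dB); phase: φ = -89.1°.

|H| = 0.01508 (-36.4 dB), φ = -89.1°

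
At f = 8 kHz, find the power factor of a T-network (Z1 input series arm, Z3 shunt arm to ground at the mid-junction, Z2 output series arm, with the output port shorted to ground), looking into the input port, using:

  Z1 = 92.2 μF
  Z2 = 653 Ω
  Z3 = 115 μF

Step 1 — Angular frequency: ω = 2π·f = 2π·8000 = 5.027e+04 rad/s.
Step 2 — Component impedances:
  Z1: Z = 1/(jωC) = -j/(ω·C) = 0 - j0.2158 Ω
  Z2: Z = R = 653 Ω
  Z3: Z = 1/(jωC) = -j/(ω·C) = 0 - j0.173 Ω
Step 3 — With the output port shorted to ground, the output series arm Z2 runs from the junction to ground; the shunt arm Z3 also runs from the junction to ground. They appear in parallel: Z3 || Z2 = 4.583e-05 - j0.173 Ω.
Step 4 — Series with input arm Z1: Z_in = Z1 + (Z3 || Z2) = 4.583e-05 - j0.3888 Ω = 0.3888∠-90.0° Ω.
Step 5 — Power factor: PF = cos(φ) = Re(Z)/|Z| = 4.583e-05/0.3888 = 0.0001179.
Step 6 — Type: Im(Z) = -0.3888 ⇒ leading (phase φ = -90.0°).

PF = 0.0001179 (leading, φ = -90.0°)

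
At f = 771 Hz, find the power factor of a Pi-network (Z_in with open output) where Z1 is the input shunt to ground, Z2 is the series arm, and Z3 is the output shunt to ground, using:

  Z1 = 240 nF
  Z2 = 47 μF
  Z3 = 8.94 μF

Step 1 — Angular frequency: ω = 2π·f = 2π·771 = 4844 rad/s.
Step 2 — Component impedances:
  Z1: Z = 1/(jωC) = -j/(ω·C) = 0 - j860.1 Ω
  Z2: Z = 1/(jωC) = -j/(ω·C) = 0 - j4.392 Ω
  Z3: Z = 1/(jωC) = -j/(ω·C) = 0 - j23.09 Ω
Step 3 — With open output, the series arm Z2 and the output shunt Z3 appear in series to ground: Z2 + Z3 = 0 - j27.48 Ω.
Step 4 — Parallel with input shunt Z1: Z_in = Z1 || (Z2 + Z3) = 0 - j26.63 Ω = 26.63∠-90.0° Ω.
Step 5 — Power factor: PF = cos(φ) = Re(Z)/|Z| = 0/26.63 = 0.
Step 6 — Type: Im(Z) = -26.63 ⇒ leading (phase φ = -90.0°).

PF = 0 (leading, φ = -90.0°)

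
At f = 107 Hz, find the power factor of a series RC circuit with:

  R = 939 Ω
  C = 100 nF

Step 1 — Angular frequency: ω = 2π·f = 2π·107 = 672.3 rad/s.
Step 2 — Component impedances:
  R: Z = R = 939 Ω
  C: Z = 1/(jωC) = -j/(ω·C) = 0 - j1.487e+04 Ω
Step 3 — Series combination: Z_total = R + C = 939 - j1.487e+04 Ω = 1.49e+04∠-86.4° Ω.
Step 4 — Power factor: PF = cos(φ) = Re(Z)/|Z| = 939/14904 = 0.063.
Step 5 — Type: Im(Z) = -1.487e+04 ⇒ leading (phase φ = -86.4°).

PF = 0.063 (leading, φ = -86.4°)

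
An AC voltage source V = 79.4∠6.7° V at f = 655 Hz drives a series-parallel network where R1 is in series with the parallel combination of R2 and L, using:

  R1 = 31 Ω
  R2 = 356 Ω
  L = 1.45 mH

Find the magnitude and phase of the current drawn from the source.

Step 1 — Angular frequency: ω = 2π·f = 2π·655 = 4115 rad/s.
Step 2 — Component impedances:
  R1: Z = R = 31 Ω
  R2: Z = R = 356 Ω
  L: Z = jωL = j·4115·0.00145 = 0 + j5.967 Ω
Step 3 — Parallel branch: R2 || L = 1/(1/R2 + 1/L) = 0.1 + j5.966 Ω.
Step 4 — Series with R1: Z_total = R1 + (R2 || L) = 31.1 + j5.966 Ω = 31.67∠10.9° Ω.
Step 5 — Source phasor: V = 79.4∠6.7° V = 78.86 + j9.264 V.
Step 6 — Ohm's law: I = V / Z_total = (78.86 + j9.264) / (31.1 + j5.966) = 2.501 - j0.1818 A.
Step 7 — Convert to polar: |I| = 2.507 A, ∠I = -4.2°.

I = 2.507∠-4.2° A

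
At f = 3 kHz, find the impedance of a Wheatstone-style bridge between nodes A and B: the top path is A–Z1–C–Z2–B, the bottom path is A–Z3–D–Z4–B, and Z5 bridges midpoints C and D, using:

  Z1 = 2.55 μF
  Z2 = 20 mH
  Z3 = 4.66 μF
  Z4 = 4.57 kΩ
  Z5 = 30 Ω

Step 1 — Angular frequency: ω = 2π·f = 2π·3000 = 1.885e+04 rad/s.
Step 2 — Component impedances:
  Z1: Z = 1/(jωC) = -j/(ω·C) = 0 - j20.8 Ω
  Z2: Z = jωL = j·1.885e+04·0.02 = 0 + j377 Ω
  Z3: Z = 1/(jωC) = -j/(ω·C) = 0 - j11.38 Ω
  Z4: Z = R = 4570 Ω
  Z5: Z = R = 30 Ω
Step 3 — Bridge requires nodal analysis (the Z5 bridge couples midpoints C and D, so the two paths cannot be reduced to a simple series/parallel combination). Setting node B to ground and injecting 1 A at node A, the 3-node admittance system at A, C, D solves to V_A = Z_AB = 35.79 + j359.4 Ω = 361.2∠84.3° Ω.

Z = 35.79 + j359.4 Ω = 361.2∠84.3° Ω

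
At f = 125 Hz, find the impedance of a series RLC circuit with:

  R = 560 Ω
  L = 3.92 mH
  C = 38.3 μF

Step 1 — Angular frequency: ω = 2π·f = 2π·125 = 785.4 rad/s.
Step 2 — Component impedances:
  R: Z = R = 560 Ω
  L: Z = jωL = j·785.4·0.00392 = 0 + j3.079 Ω
  C: Z = 1/(jωC) = -j/(ω·C) = 0 - j33.24 Ω
Step 3 — Series combination: Z_total = R + L + C = 560 - j30.17 Ω = 560.8∠-3.1° Ω.

Z = 560 - j30.17 Ω = 560.8∠-3.1° Ω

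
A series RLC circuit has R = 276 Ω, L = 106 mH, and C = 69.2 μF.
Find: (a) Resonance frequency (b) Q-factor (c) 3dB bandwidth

Step 1 — Resonance condition Im(Z)=0 gives ω₀ = 1/√(LC).
Step 2 — ω₀ = 1/√(0.106·6.92e-05) = 369.2 rad/s.
Step 3 — f₀ = ω₀/(2π) = 58.76 Hz.
Step 4 — Series Q: Q = ω₀L/R = 369.2·0.106/276 = 0.1418.
Step 5 — 3dB bandwidth: Δω = ω₀/Q = 2604 rad/s; BW = Δω/(2π) = 414.4 Hz.

(a) f₀ = 58.76 Hz  (b) Q = 0.1418  (c) BW = 414.4 Hz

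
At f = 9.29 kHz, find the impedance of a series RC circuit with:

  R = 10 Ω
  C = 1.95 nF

Step 1 — Angular frequency: ω = 2π·f = 2π·9290 = 5.837e+04 rad/s.
Step 2 — Component impedances:
  R: Z = R = 10 Ω
  C: Z = 1/(jωC) = -j/(ω·C) = 0 - j8786 Ω
Step 3 — Series combination: Z_total = R + C = 10 - j8786 Ω = 8786∠-89.9° Ω.

Z = 10 - j8786 Ω = 8786∠-89.9° Ω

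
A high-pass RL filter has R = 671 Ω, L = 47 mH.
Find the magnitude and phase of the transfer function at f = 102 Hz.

Step 1 — Angular frequency: ω = 2π·102 = 640.9 rad/s.
Step 2 — Transfer function: H(jω) = jωL/(R + jωL).
Step 3 — Numerator jωL = j·30.12; denominator R + jωL = 671 + j30.12.
Step 4 — H = 0.002011 + j0.0448.
Step 5 — Magnitude: |H| = 0.04485 (-27.0 dB); phase: φ = 87.4°.

|H| = 0.04485 (-27.0 dB), φ = 87.4°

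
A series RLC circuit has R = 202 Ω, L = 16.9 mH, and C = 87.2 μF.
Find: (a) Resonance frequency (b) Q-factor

Step 1 — Resonance condition Im(Z)=0 gives ω₀ = 1/√(LC).
Step 2 — ω₀ = 1/√(0.0169·8.72e-05) = 823.8 rad/s.
Step 3 — f₀ = ω₀/(2π) = 131.1 Hz.
Step 4 — Series Q: Q = ω₀L/R = 823.8·0.0169/202 = 0.06892.

(a) f₀ = 131.1 Hz  (b) Q = 0.06892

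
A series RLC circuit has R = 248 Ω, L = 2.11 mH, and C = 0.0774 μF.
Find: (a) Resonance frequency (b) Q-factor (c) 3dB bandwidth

Step 1 — Resonance condition Im(Z)=0 gives ω₀ = 1/√(LC).
Step 2 — ω₀ = 1/√(0.00211·7.74e-08) = 7.825e+04 rad/s.
Step 3 — f₀ = ω₀/(2π) = 1.245e+04 Hz.
Step 4 — Series Q: Q = ω₀L/R = 7.825e+04·0.00211/248 = 0.6658.
Step 5 — 3dB bandwidth: Δω = ω₀/Q = 1.175e+05 rad/s; BW = Δω/(2π) = 1.871e+04 Hz.

(a) f₀ = 1.245e+04 Hz  (b) Q = 0.6658  (c) BW = 1.871e+04 Hz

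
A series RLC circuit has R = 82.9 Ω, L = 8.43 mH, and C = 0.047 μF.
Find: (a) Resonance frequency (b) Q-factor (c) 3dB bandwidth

Step 1 — Resonance: ω₀ = 1/√(LC) = 1/√(0.00843·4.7e-08) = 5.024e+04 rad/s.
Step 2 — f₀ = ω₀/(2π) = 7996 Hz.
Step 3 — Series Q: Q = ω₀L/R = 5.024e+04·0.00843/82.9 = 5.109.
Step 4 — Bandwidth: Δω = ω₀/Q = 9834 rad/s; BW = Δω/(2π) = 1565 Hz.

(a) f₀ = 7996 Hz  (b) Q = 5.109  (c) BW = 1565 Hz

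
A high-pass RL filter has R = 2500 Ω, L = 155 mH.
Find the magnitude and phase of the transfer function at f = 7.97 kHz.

Step 1 — Angular frequency: ω = 2π·7970 = 5.008e+04 rad/s.
Step 2 — Transfer function: H(jω) = jωL/(R + jωL).
Step 3 — Numerator jωL = j·7762; denominator R + jωL = 2500 + j7762.
Step 4 — H = 0.906 + j0.2918.
Step 5 — Magnitude: |H| = 0.9518 (-0.4 dB); phase: φ = 17.9°.

|H| = 0.9518 (-0.4 dB), φ = 17.9°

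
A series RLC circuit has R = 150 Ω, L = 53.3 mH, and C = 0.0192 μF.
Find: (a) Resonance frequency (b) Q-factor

Step 1 — Resonance condition Im(Z)=0 gives ω₀ = 1/√(LC).
Step 2 — ω₀ = 1/√(0.0533·1.92e-08) = 3.126e+04 rad/s.
Step 3 — f₀ = ω₀/(2π) = 4975 Hz.
Step 4 — Series Q: Q = ω₀L/R = 3.126e+04·0.0533/150 = 11.11.

(a) f₀ = 4975 Hz  (b) Q = 11.11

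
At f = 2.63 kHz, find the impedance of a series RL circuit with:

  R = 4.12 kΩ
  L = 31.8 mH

Step 1 — Angular frequency: ω = 2π·f = 2π·2630 = 1.652e+04 rad/s.
Step 2 — Component impedances:
  R: Z = R = 4120 Ω
  L: Z = jωL = j·1.652e+04·0.0318 = 0 + j525.5 Ω
Step 3 — Series combination: Z_total = R + L = 4120 + j525.5 Ω = 4153∠7.3° Ω.

Z = 4120 + j525.5 Ω = 4153∠7.3° Ω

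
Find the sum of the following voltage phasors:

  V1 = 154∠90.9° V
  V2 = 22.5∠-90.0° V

Step 1 — Convert each phasor to rectangular form:
  V1 = 154·(cos(90.9°) + j·sin(90.9°)) = -2.419 + j154 V
  V2 = 22.5·(cos(-90.0°) + j·sin(-90.0°)) = 0 - j22.5 V
Step 2 — Sum components: V_total = -2.419 + j131.5 V.
Step 3 — Convert to polar: |V_total| = 131.5 V, ∠V_total = 91.1°.

V_total = 131.5∠91.1° V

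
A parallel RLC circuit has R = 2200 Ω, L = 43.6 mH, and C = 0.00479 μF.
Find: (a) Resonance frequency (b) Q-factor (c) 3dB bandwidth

Step 1 — Resonance: ω₀ = 1/√(LC) = 1/√(0.0436·4.79e-09) = 6.92e+04 rad/s.
Step 2 — f₀ = ω₀/(2π) = 1.101e+04 Hz.
Step 3 — Parallel Q: Q = R/(ω₀L) = 2200/(6.92e+04·0.0436) = 0.7292.
Step 4 — Bandwidth: Δω = ω₀/Q = 9.489e+04 rad/s; BW = Δω/(2π) = 1.51e+04 Hz.

(a) f₀ = 1.101e+04 Hz  (b) Q = 0.7292  (c) BW = 1.51e+04 Hz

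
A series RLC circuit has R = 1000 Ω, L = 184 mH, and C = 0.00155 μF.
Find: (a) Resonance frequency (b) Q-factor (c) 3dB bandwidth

Step 1 — Resonance condition Im(Z)=0 gives ω₀ = 1/√(LC).
Step 2 — ω₀ = 1/√(0.184·1.55e-09) = 5.921e+04 rad/s.
Step 3 — f₀ = ω₀/(2π) = 9424 Hz.
Step 4 — Series Q: Q = ω₀L/R = 5.921e+04·0.184/1000 = 10.9.
Step 5 — 3dB bandwidth: Δω = ω₀/Q = 5435 rad/s; BW = Δω/(2π) = 865 Hz.

(a) f₀ = 9424 Hz  (b) Q = 10.9  (c) BW = 865 Hz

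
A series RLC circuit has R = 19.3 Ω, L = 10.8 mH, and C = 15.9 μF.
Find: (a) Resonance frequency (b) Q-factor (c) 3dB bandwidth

Step 1 — Resonance condition Im(Z)=0 gives ω₀ = 1/√(LC).
Step 2 — ω₀ = 1/√(0.0108·1.59e-05) = 2413 rad/s.
Step 3 — f₀ = ω₀/(2π) = 384.1 Hz.
Step 4 — Series Q: Q = ω₀L/R = 2413·0.0108/19.3 = 1.35.
Step 5 — 3dB bandwidth: Δω = ω₀/Q = 1787 rad/s; BW = Δω/(2π) = 284.4 Hz.

(a) f₀ = 384.1 Hz  (b) Q = 1.35  (c) BW = 284.4 Hz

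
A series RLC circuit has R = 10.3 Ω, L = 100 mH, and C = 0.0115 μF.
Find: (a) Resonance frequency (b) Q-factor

Step 1 — Resonance condition Im(Z)=0 gives ω₀ = 1/√(LC).
Step 2 — ω₀ = 1/√(0.1·1.15e-08) = 2.949e+04 rad/s.
Step 3 — f₀ = ω₀/(2π) = 4693 Hz.
Step 4 — Series Q: Q = ω₀L/R = 2.949e+04·0.1/10.3 = 286.3.

(a) f₀ = 4693 Hz  (b) Q = 286.3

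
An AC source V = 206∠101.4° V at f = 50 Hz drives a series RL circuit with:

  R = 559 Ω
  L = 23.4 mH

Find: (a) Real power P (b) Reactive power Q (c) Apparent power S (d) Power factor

Step 1 — Angular frequency: ω = 2π·f = 2π·50 = 314.2 rad/s.
Step 2 — Component impedances:
  R: Z = R = 559 Ω
  L: Z = jωL = j·314.2·0.0234 = 0 + j7.351 Ω
Step 3 — Series combination: Z_total = R + L = 559 + j7.351 Ω = 559∠0.8° Ω.
Step 4 — Source phasor: V = 206∠101.4° V = -40.72 + j201.9 V.
Step 5 — Current: I = V / Z = -0.06808 + j0.3621 A = 0.3685∠100.6° A.
Step 6 — Complex power: S = V·I* = 75.9 + j0.9982 VA.
Step 7 — Real power: P = Re(S) = 75.9 W.
Step 8 — Reactive power: Q = Im(S) = 0.9982 VAR.
Step 9 — Apparent power: |S| = 75.91 VA.
Step 10 — Power factor: PF = P/|S| = 0.9999 (lagging).

(a) P = 75.9 W  (b) Q = 0.9982 VAR  (c) S = 75.91 VA  (d) PF = 0.9999 (lagging)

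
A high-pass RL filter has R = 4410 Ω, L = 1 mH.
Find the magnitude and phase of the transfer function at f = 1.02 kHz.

Step 1 — Angular frequency: ω = 2π·1020 = 6409 rad/s.
Step 2 — Transfer function: H(jω) = jωL/(R + jωL).
Step 3 — Numerator jωL = j·6.409; denominator R + jωL = 4410 + j6.409.
Step 4 — H = 2.112e-06 + j0.001453.
Step 5 — Magnitude: |H| = 0.001453 (-56.8 dB); phase: φ = 89.9°.

|H| = 0.001453 (-56.8 dB), φ = 89.9°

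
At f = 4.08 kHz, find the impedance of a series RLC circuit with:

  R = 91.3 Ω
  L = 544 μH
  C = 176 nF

Step 1 — Angular frequency: ω = 2π·f = 2π·4080 = 2.564e+04 rad/s.
Step 2 — Component impedances:
  R: Z = R = 91.3 Ω
  L: Z = jωL = j·2.564e+04·0.000544 = 0 + j13.95 Ω
  C: Z = 1/(jωC) = -j/(ω·C) = 0 - j221.6 Ω
Step 3 — Series combination: Z_total = R + L + C = 91.3 - j207.7 Ω = 226.9∠-66.3° Ω.

Z = 91.3 - j207.7 Ω = 226.9∠-66.3° Ω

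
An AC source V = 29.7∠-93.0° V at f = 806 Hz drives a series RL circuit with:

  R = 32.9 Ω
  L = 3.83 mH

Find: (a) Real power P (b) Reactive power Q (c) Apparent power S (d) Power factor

Step 1 — Angular frequency: ω = 2π·f = 2π·806 = 5064 rad/s.
Step 2 — Component impedances:
  R: Z = R = 32.9 Ω
  L: Z = jωL = j·5064·0.00383 = 0 + j19.4 Ω
Step 3 — Series combination: Z_total = R + L = 32.9 + j19.4 Ω = 38.19∠30.5° Ω.
Step 4 — Source phasor: V = 29.7∠-93.0° V = -1.554 - j29.66 V.
Step 5 — Current: I = V / Z = -0.4295 - j0.6483 A = 0.7777∠-123.5° A.
Step 6 — Complex power: S = V·I* = 19.9 + j11.73 VA.
Step 7 — Real power: P = Re(S) = 19.9 W.
Step 8 — Reactive power: Q = Im(S) = 11.73 VAR.
Step 9 — Apparent power: |S| = 23.1 VA.
Step 10 — Power factor: PF = P/|S| = 0.8614 (lagging).

(a) P = 19.9 W  (b) Q = 11.73 VAR  (c) S = 23.1 VA  (d) PF = 0.8614 (lagging)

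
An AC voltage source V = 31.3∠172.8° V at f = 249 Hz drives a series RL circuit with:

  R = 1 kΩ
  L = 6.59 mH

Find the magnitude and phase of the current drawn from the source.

Step 1 — Angular frequency: ω = 2π·f = 2π·249 = 1565 rad/s.
Step 2 — Component impedances:
  R: Z = R = 1000 Ω
  L: Z = jωL = j·1565·0.00659 = 0 + j10.31 Ω
Step 3 — Series combination: Z_total = R + L = 1000 + j10.31 Ω = 1000∠0.6° Ω.
Step 4 — Source phasor: V = 31.3∠172.8° V = -31.05 + j3.923 V.
Step 5 — Ohm's law: I = V / Z_total = (-31.05 + j3.923) / (1000 + j10.31) = -0.03101 + j0.004243 A.
Step 6 — Convert to polar: |I| = 0.0313 A, ∠I = 172.2°.

I = 0.0313∠172.2° A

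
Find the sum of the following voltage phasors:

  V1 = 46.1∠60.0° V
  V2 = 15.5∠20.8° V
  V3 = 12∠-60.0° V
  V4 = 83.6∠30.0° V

Step 1 — Convert each phasor to rectangular form:
  V1 = 46.1·(cos(60.0°) + j·sin(60.0°)) = 23.05 + j39.92 V
  V2 = 15.5·(cos(20.8°) + j·sin(20.8°)) = 14.49 + j5.504 V
  V3 = 12·(cos(-60.0°) + j·sin(-60.0°)) = 6 - j10.39 V
  V4 = 83.6·(cos(30.0°) + j·sin(30.0°)) = 72.4 + j41.8 V
Step 2 — Sum components: V_total = 115.9 + j76.84 V.
Step 3 — Convert to polar: |V_total| = 139.1 V, ∠V_total = 33.5°.

V_total = 139.1∠33.5° V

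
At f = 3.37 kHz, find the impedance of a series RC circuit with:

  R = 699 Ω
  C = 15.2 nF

Step 1 — Angular frequency: ω = 2π·f = 2π·3370 = 2.117e+04 rad/s.
Step 2 — Component impedances:
  R: Z = R = 699 Ω
  C: Z = 1/(jωC) = -j/(ω·C) = 0 - j3107 Ω
Step 3 — Series combination: Z_total = R + C = 699 - j3107 Ω = 3185∠-77.3° Ω.

Z = 699 - j3107 Ω = 3185∠-77.3° Ω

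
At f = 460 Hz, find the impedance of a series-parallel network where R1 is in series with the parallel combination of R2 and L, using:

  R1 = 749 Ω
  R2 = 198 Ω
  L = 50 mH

Step 1 — Angular frequency: ω = 2π·f = 2π·460 = 2890 rad/s.
Step 2 — Component impedances:
  R1: Z = R = 749 Ω
  R2: Z = R = 198 Ω
  L: Z = jωL = j·2890·0.05 = 0 + j144.5 Ω
Step 3 — Parallel branch: R2 || L = 1/(1/R2 + 1/L) = 68.82 + j94.29 Ω.
Step 4 — Series with R1: Z_total = R1 + (R2 || L) = 817.8 + j94.29 Ω = 823.2∠6.6° Ω.

Z = 817.8 + j94.29 Ω = 823.2∠6.6° Ω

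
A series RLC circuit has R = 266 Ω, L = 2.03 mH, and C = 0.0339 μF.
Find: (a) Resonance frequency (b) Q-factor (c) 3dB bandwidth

Step 1 — Resonance condition Im(Z)=0 gives ω₀ = 1/√(LC).
Step 2 — ω₀ = 1/√(0.00203·3.39e-08) = 1.205e+05 rad/s.
Step 3 — f₀ = ω₀/(2π) = 1.919e+04 Hz.
Step 4 — Series Q: Q = ω₀L/R = 1.205e+05·0.00203/266 = 0.92.
Step 5 — 3dB bandwidth: Δω = ω₀/Q = 1.31e+05 rad/s; BW = Δω/(2π) = 2.085e+04 Hz.

(a) f₀ = 1.919e+04 Hz  (b) Q = 0.92  (c) BW = 2.085e+04 Hz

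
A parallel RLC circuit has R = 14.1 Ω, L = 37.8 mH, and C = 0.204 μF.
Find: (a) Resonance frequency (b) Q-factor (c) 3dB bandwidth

Step 1 — Resonance: ω₀ = 1/√(LC) = 1/√(0.0378·2.04e-07) = 1.139e+04 rad/s.
Step 2 — f₀ = ω₀/(2π) = 1812 Hz.
Step 3 — Parallel Q: Q = R/(ω₀L) = 14.1/(1.139e+04·0.0378) = 0.03276.
Step 4 — Bandwidth: Δω = ω₀/Q = 3.477e+05 rad/s; BW = Δω/(2π) = 5.533e+04 Hz.

(a) f₀ = 1812 Hz  (b) Q = 0.03276  (c) BW = 5.533e+04 Hz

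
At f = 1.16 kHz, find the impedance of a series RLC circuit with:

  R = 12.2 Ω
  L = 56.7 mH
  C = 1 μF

Step 1 — Angular frequency: ω = 2π·f = 2π·1160 = 7288 rad/s.
Step 2 — Component impedances:
  R: Z = R = 12.2 Ω
  L: Z = jωL = j·7288·0.0567 = 0 + j413.3 Ω
  C: Z = 1/(jωC) = -j/(ω·C) = 0 - j137.2 Ω
Step 3 — Series combination: Z_total = R + L + C = 12.2 + j276.1 Ω = 276.3∠87.5° Ω.

Z = 12.2 + j276.1 Ω = 276.3∠87.5° Ω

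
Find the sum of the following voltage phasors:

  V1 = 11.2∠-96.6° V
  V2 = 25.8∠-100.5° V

Step 1 — Convert each phasor to rectangular form:
  V1 = 11.2·(cos(-96.6°) + j·sin(-96.6°)) = -1.287 - j11.13 V
  V2 = 25.8·(cos(-100.5°) + j·sin(-100.5°)) = -4.702 - j25.37 V
Step 2 — Sum components: V_total = -5.989 - j36.49 V.
Step 3 — Convert to polar: |V_total| = 36.98 V, ∠V_total = -99.3°.

V_total = 36.98∠-99.3° V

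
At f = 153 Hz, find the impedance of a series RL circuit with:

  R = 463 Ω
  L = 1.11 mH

Step 1 — Angular frequency: ω = 2π·f = 2π·153 = 961.3 rad/s.
Step 2 — Component impedances:
  R: Z = R = 463 Ω
  L: Z = jωL = j·961.3·0.00111 = 0 + j1.067 Ω
Step 3 — Series combination: Z_total = R + L = 463 + j1.067 Ω = 463∠0.1° Ω.

Z = 463 + j1.067 Ω = 463∠0.1° Ω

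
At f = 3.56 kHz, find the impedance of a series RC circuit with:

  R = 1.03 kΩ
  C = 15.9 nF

Step 1 — Angular frequency: ω = 2π·f = 2π·3560 = 2.237e+04 rad/s.
Step 2 — Component impedances:
  R: Z = R = 1030 Ω
  C: Z = 1/(jωC) = -j/(ω·C) = 0 - j2812 Ω
Step 3 — Series combination: Z_total = R + C = 1030 - j2812 Ω = 2994∠-69.9° Ω.

Z = 1030 - j2812 Ω = 2994∠-69.9° Ω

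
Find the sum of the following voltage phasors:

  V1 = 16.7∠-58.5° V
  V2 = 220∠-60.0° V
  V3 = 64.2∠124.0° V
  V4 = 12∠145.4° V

Step 1 — Convert each phasor to rectangular form:
  V1 = 16.7·(cos(-58.5°) + j·sin(-58.5°)) = 8.726 - j14.24 V
  V2 = 220·(cos(-60.0°) + j·sin(-60.0°)) = 110 - j190.5 V
  V3 = 64.2·(cos(124.0°) + j·sin(124.0°)) = -35.9 + j53.22 V
  V4 = 12·(cos(145.4°) + j·sin(145.4°)) = -9.878 + j6.814 V
Step 2 — Sum components: V_total = 72.95 - j144.7 V.
Step 3 — Convert to polar: |V_total| = 162.1 V, ∠V_total = -63.3°.

V_total = 162.1∠-63.3° V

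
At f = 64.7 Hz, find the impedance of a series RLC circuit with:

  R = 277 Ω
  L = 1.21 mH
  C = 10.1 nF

Step 1 — Angular frequency: ω = 2π·f = 2π·64.7 = 406.5 rad/s.
Step 2 — Component impedances:
  R: Z = R = 277 Ω
  L: Z = jωL = j·406.5·0.00121 = 0 + j0.4919 Ω
  C: Z = 1/(jωC) = -j/(ω·C) = 0 - j2.436e+05 Ω
Step 3 — Series combination: Z_total = R + L + C = 277 - j2.436e+05 Ω = 2.436e+05∠-89.9° Ω.

Z = 277 - j2.436e+05 Ω = 2.436e+05∠-89.9° Ω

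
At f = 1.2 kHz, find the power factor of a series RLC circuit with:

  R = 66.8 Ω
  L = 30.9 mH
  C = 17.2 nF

Step 1 — Angular frequency: ω = 2π·f = 2π·1200 = 7540 rad/s.
Step 2 — Component impedances:
  R: Z = R = 66.8 Ω
  L: Z = jωL = j·7540·0.0309 = 0 + j233 Ω
  C: Z = 1/(jωC) = -j/(ω·C) = 0 - j7711 Ω
Step 3 — Series combination: Z_total = R + L + C = 66.8 - j7478 Ω = 7478∠-89.5° Ω.
Step 4 — Power factor: PF = cos(φ) = Re(Z)/|Z| = 66.8/7478.31 = 0.008932.
Step 5 — Type: Im(Z) = -7478 ⇒ leading (phase φ = -89.5°).

PF = 0.008932 (leading, φ = -89.5°)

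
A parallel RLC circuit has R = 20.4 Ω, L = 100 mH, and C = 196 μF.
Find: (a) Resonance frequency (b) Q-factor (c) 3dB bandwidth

Step 1 — Resonance: ω₀ = 1/√(LC) = 1/√(0.1·0.000196) = 225.9 rad/s.
Step 2 — f₀ = ω₀/(2π) = 35.95 Hz.
Step 3 — Parallel Q: Q = R/(ω₀L) = 20.4/(225.9·0.1) = 0.9031.
Step 4 — Bandwidth: Δω = ω₀/Q = 250.1 rad/s; BW = Δω/(2π) = 39.8 Hz.

(a) f₀ = 35.95 Hz  (b) Q = 0.9031  (c) BW = 39.8 Hz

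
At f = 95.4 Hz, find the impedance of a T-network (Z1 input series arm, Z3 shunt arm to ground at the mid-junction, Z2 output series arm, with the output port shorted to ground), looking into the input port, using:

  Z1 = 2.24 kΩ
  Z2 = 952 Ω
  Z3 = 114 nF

Step 1 — Angular frequency: ω = 2π·f = 2π·95.4 = 599.4 rad/s.
Step 2 — Component impedances:
  Z1: Z = R = 2240 Ω
  Z2: Z = R = 952 Ω
  Z3: Z = 1/(jωC) = -j/(ω·C) = 0 - j1.463e+04 Ω
Step 3 — With the output port shorted to ground, the output series arm Z2 runs from the junction to ground; the shunt arm Z3 also runs from the junction to ground. They appear in parallel: Z3 || Z2 = 948 - j61.67 Ω.
Step 4 — Series with input arm Z1: Z_in = Z1 + (Z3 || Z2) = 3188 - j61.67 Ω = 3189∠-1.1° Ω.

Z = 3188 - j61.67 Ω = 3189∠-1.1° Ω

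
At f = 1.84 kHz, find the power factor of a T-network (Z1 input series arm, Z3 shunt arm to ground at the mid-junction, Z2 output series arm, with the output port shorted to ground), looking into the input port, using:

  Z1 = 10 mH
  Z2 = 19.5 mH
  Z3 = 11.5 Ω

Step 1 — Angular frequency: ω = 2π·f = 2π·1840 = 1.156e+04 rad/s.
Step 2 — Component impedances:
  Z1: Z = jωL = j·1.156e+04·0.01 = 0 + j115.6 Ω
  Z2: Z = jωL = j·1.156e+04·0.0195 = 0 + j225.4 Ω
  Z3: Z = R = 11.5 Ω
Step 3 — With the output port shorted to ground, the output series arm Z2 runs from the junction to ground; the shunt arm Z3 also runs from the junction to ground. They appear in parallel: Z3 || Z2 = 11.47 + j0.5851 Ω.
Step 4 — Series with input arm Z1: Z_in = Z1 + (Z3 || Z2) = 11.47 + j116.2 Ω = 116.8∠84.4° Ω.
Step 5 — Power factor: PF = cos(φ) = Re(Z)/|Z| = 11.47/116.76 = 0.09824.
Step 6 — Type: Im(Z) = 116.2 ⇒ lagging (phase φ = 84.4°).

PF = 0.09824 (lagging, φ = 84.4°)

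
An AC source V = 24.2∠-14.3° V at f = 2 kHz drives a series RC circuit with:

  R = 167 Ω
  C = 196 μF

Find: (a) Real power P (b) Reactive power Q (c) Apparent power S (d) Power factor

Step 1 — Angular frequency: ω = 2π·f = 2π·2000 = 1.257e+04 rad/s.
Step 2 — Component impedances:
  R: Z = R = 167 Ω
  C: Z = 1/(jωC) = -j/(ω·C) = 0 - j0.406 Ω
Step 3 — Series combination: Z_total = R + C = 167 - j0.406 Ω = 167∠-0.1° Ω.
Step 4 — Source phasor: V = 24.2∠-14.3° V = 23.45 - j5.977 V.
Step 5 — Current: I = V / Z = 0.1405 - j0.03545 A = 0.1449∠-14.2° A.
Step 6 — Complex power: S = V·I* = 3.507 - j0.008526 VA.
Step 7 — Real power: P = Re(S) = 3.507 W.
Step 8 — Reactive power: Q = Im(S) = -0.008526 VAR.
Step 9 — Apparent power: |S| = 3.507 VA.
Step 10 — Power factor: PF = P/|S| = 1 (leading).

(a) P = 3.507 W  (b) Q = -0.008526 VAR  (c) S = 3.507 VA  (d) PF = 1 (leading)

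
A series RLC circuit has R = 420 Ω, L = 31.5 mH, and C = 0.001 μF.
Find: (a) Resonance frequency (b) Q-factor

Step 1 — Resonance condition Im(Z)=0 gives ω₀ = 1/√(LC).
Step 2 — ω₀ = 1/√(0.0315·1e-09) = 1.782e+05 rad/s.
Step 3 — f₀ = ω₀/(2π) = 2.836e+04 Hz.
Step 4 — Series Q: Q = ω₀L/R = 1.782e+05·0.0315/420 = 13.36.

(a) f₀ = 2.836e+04 Hz  (b) Q = 13.36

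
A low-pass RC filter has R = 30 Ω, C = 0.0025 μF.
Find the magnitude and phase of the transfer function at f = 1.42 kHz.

Step 1 — Angular frequency: ω = 2π·1420 = 8922 rad/s.
Step 2 — Transfer function: H(jω) = 1/(1 + jωRC).
Step 3 — Denominator: 1 + jωRC = 1 + j·8922·30·2.5e-09 = 1 + j0.0006692.
Step 4 — H = 1 - j0.0006692.
Step 5 — Magnitude: |H| = 1 (-0.0 dB); phase: φ = -0.0°.

|H| = 1 (-0.0 dB), φ = -0.0°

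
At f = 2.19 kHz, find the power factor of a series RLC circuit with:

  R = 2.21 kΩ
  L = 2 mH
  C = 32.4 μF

Step 1 — Angular frequency: ω = 2π·f = 2π·2190 = 1.376e+04 rad/s.
Step 2 — Component impedances:
  R: Z = R = 2210 Ω
  L: Z = jωL = j·1.376e+04·0.002 = 0 + j27.52 Ω
  C: Z = 1/(jωC) = -j/(ω·C) = 0 - j2.243 Ω
Step 3 — Series combination: Z_total = R + L + C = 2210 + j25.28 Ω = 2210∠0.7° Ω.
Step 4 — Power factor: PF = cos(φ) = Re(Z)/|Z| = 2210/2210.14 = 0.9999.
Step 5 — Type: Im(Z) = 25.28 ⇒ lagging (phase φ = 0.7°).

PF = 0.9999 (lagging, φ = 0.7°)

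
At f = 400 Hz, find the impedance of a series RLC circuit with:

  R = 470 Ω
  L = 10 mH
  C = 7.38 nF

Step 1 — Angular frequency: ω = 2π·f = 2π·400 = 2513 rad/s.
Step 2 — Component impedances:
  R: Z = R = 470 Ω
  L: Z = jωL = j·2513·0.01 = 0 + j25.13 Ω
  C: Z = 1/(jωC) = -j/(ω·C) = 0 - j5.391e+04 Ω
Step 3 — Series combination: Z_total = R + L + C = 470 - j5.389e+04 Ω = 5.389e+04∠-89.5° Ω.

Z = 470 - j5.389e+04 Ω = 5.389e+04∠-89.5° Ω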